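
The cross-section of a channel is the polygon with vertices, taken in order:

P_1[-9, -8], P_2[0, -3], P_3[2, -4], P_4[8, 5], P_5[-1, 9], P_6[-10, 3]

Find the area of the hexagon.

P_1→P_2: (-9)(-3) − (0)(-8) = 27
P_2→P_3: (0)(-4) − (2)(-3) = 6
P_3→P_4: (2)(5) − (8)(-4) = 42
P_4→P_5: (8)(9) − (-1)(5) = 77
P_5→P_6: (-1)(3) − (-10)(9) = 87
P_6→P_1: (-10)(-8) − (-9)(3) = 107
Σ = 346
Area = |Σ|/2 = 173.

173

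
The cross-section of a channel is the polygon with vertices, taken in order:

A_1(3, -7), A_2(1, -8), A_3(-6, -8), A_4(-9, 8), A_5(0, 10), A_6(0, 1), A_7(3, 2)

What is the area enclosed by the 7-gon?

A_1→A_2: (3)(-8) − (1)(-7) = -17
A_2→A_3: (1)(-8) − (-6)(-8) = -56
A_3→A_4: (-6)(8) − (-9)(-8) = -120
A_4→A_5: (-9)(10) − (0)(8) = -90
A_5→A_6: (0)(1) − (0)(10) = 0
A_6→A_7: (0)(2) − (3)(1) = -3
A_7→A_1: (3)(-7) − (3)(2) = -27
Σ = -313
Area = |Σ|/2 = 156.5.

156.5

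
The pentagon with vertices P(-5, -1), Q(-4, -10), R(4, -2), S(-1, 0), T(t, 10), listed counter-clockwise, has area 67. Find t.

Write out the shoelace sum; only the two edges meeting at T involve t:
2·Area = [((-1)·10 − t·0) + (t·(-1) − (-5)·10)] + 92
       = -1·t + 132 = 134
⇒ t = -2.

-2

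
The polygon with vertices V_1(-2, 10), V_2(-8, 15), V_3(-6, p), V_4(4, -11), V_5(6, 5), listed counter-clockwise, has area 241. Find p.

-10

Write out the shoelace sum; only the two edges meeting at V_3 involve p:
2·Area = [((-8)·p − (-6)·15) + ((-6)·(-11) − 4·p)] + 206
       = -12·p + 362 = 482
⇒ p = -10.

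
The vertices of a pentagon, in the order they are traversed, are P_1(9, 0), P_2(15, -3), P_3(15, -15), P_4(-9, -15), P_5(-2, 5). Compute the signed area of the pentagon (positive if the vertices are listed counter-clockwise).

-343.5

Apply the surveyor's formula: 2A = Σ (x_i·y_{i+1} − x_{i+1}·y_i), indices taken mod 5.
P_1→P_2: (9)(-3) − (15)(0) = -27
P_2→P_3: (15)(-15) − (15)(-3) = -180
P_3→P_4: (15)(-15) − (-9)(-15) = -360
P_4→P_5: (-9)(5) − (-2)(-15) = -75
P_5→P_1: (-2)(0) − (9)(5) = -45
Σ = -687
Signed area = Σ/2 = -343.5 (negative ⇒ clockwise traversal).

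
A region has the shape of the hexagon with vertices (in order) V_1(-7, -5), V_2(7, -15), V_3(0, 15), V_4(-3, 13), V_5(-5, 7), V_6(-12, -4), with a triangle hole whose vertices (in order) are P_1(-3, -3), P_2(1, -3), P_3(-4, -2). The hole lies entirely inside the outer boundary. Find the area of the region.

233

Outer boundary:
Apply the shoelace (surveyor's) formula: 2A = Σ (x_i·y_{i+1} − x_{i+1}·y_i), indices taken mod 6.
Σ = (140) + (105) + (45) + (44) + (104) + (32) = 470
Area = |Σ|/2 = 235.
Hole:
Apply Gauss's area formula: 2A = Σ (x_i·y_{i+1} − x_{i+1}·y_i), indices taken mod 3.
Σ = (12) + (-14) + (6) = 4
Area = |Σ|/2 = 2.
Net area = 235 − 2 = 233.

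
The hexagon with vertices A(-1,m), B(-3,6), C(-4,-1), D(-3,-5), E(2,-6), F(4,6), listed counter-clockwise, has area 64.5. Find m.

3

Write out the shoelace sum; only the two edges meeting at A involve m:
2·Area = [(4·m − (-1)·6) + ((-1)·6 − (-3)·m)] + 108
       = 7·m + 108 = 129
⇒ m = 3.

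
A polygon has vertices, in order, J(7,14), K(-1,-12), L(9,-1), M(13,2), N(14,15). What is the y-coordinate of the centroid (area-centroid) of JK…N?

Apply Gauss's area formula. First the cross-terms c_i = x_i·y_{i+1} − x_{i+1}·y_i:
  -70, 109, 31, 167, 91  ⇒  2A = 328, A = 164.
Then Σ (y_i + y_{i+1})·c_i = 3952, so ȳ = 3952 / (6·164) = 494/123.

494/123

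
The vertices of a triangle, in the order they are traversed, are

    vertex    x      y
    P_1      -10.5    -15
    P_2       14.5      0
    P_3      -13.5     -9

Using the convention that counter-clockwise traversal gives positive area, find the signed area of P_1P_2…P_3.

Σ = (217.5) + (-130.5) + (108) = 195
Signed area = Σ/2 = 97.5 (positive ⇒ counter-clockwise traversal).

97.5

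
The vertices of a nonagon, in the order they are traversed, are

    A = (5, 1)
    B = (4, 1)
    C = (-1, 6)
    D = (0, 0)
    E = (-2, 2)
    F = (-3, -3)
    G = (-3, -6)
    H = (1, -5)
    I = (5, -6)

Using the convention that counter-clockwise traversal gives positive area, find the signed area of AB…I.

A→B: (5)(1) − (4)(1) = 1
B→C: (4)(6) − (-1)(1) = 25
C→D: (-1)(0) − (0)(6) = 0
D→E: (0)(2) − (-2)(0) = 0
E→F: (-2)(-3) − (-3)(2) = 12
F→G: (-3)(-6) − (-3)(-3) = 9
G→H: (-3)(-5) − (1)(-6) = 21
H→I: (1)(-6) − (5)(-5) = 19
I→A: (5)(1) − (5)(-6) = 35
Σ = 122
Signed area = Σ/2 = 61 (positive ⇒ counter-clockwise traversal).

61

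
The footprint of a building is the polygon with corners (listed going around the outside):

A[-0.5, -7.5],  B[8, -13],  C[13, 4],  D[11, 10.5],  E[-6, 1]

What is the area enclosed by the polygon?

239.75

Σ = (66.5) + (201) + (92.5) + (74) + (45.5) = 479.5
Area = |Σ|/2 = 239.75.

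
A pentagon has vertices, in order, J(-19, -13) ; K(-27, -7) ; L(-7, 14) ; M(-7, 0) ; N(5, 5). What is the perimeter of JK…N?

|JK| = √((-8)² + (6)²) = √100 = 10
|KL| = √((20)² + (21)²) = √841 = 29
|LM| = √((0)² + (-14)²) = √196 = 14
|MN| = √((12)² + (5)²) = √169 = 13
|NJ| = √((-24)² + (-18)²) = √900 = 30
Perimeter = 10 + 29 + 14 + 13 + 30 = 96.

96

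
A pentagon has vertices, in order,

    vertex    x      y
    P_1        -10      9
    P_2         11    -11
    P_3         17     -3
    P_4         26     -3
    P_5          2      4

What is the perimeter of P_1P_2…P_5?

|P_1P_2| = √((21)² + (-20)²) = √841 = 29
|P_2P_3| = √((6)² + (8)²) = √100 = 10
|P_3P_4| = √((9)² + (0)²) = √81 = 9
|P_4P_5| = √((-24)² + (7)²) = √625 = 25
|P_5P_1| = √((-12)² + (5)²) = √169 = 13
Perimeter = 29 + 10 + 9 + 25 + 13 = 86.

86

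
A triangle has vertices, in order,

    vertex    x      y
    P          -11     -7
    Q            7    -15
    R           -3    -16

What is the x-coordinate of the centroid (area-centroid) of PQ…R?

Apply the shoelace (surveyor's) formula. First the cross-terms c_i = x_i·y_{i+1} − x_{i+1}·y_i:
  214, -157, -155  ⇒  2A = -98, A = -49.
Then Σ (x_i + x_{i+1})·c_i = 686, so x̄ = 686 / (6·(-49)) = -7/3.

-7/3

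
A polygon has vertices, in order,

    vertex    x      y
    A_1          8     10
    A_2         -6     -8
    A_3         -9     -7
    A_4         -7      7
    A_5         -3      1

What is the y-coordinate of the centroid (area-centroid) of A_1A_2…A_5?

-4/15

Apply the surveyor's formula. First the cross-terms c_i = x_i·y_{i+1} − x_{i+1}·y_i:
  -4, -30, -112, 14, -38  ⇒  2A = -170, A = -85.
Then Σ (y_i + y_{i+1})·c_i = 136, so ȳ = 136 / (6·(-85)) = -4/15.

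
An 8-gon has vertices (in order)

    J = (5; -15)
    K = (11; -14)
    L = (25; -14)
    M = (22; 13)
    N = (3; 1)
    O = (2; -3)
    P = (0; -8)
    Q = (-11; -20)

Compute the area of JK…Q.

Apply the surveyor's formula: 2A = Σ (x_i·y_{i+1} − x_{i+1}·y_i), indices taken mod 8.
J→K: (5)(-14) − (11)(-15) = 95
K→L: (11)(-14) − (25)(-14) = 196
L→M: (25)(13) − (22)(-14) = 633
M→N: (22)(1) − (3)(13) = -17
N→O: (3)(-3) − (2)(1) = -11
O→P: (2)(-8) − (0)(-3) = -16
P→Q: (0)(-20) − (-11)(-8) = -88
Q→J: (-11)(-15) − (5)(-20) = 265
Σ = 1057
Area = |Σ|/2 = 528.5.

528.5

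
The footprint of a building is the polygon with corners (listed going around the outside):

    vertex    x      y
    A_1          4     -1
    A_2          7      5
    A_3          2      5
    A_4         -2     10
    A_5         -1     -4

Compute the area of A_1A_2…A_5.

Σ = (27) + (25) + (30) + (18) + (17) = 117
Area = |Σ|/2 = 58.5.

58.5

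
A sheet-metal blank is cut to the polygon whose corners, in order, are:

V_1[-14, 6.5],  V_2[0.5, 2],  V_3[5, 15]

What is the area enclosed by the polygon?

Σ = (-31.25) + (-2.5) + (242.5) = 208.75
Area = |Σ|/2 = 104.375.

104.375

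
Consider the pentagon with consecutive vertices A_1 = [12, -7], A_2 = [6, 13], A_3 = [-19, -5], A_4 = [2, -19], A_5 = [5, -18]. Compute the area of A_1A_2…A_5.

513

Σ = (198) + (217) + (371) + (59) + (181) = 1026
Area = |Σ|/2 = 513.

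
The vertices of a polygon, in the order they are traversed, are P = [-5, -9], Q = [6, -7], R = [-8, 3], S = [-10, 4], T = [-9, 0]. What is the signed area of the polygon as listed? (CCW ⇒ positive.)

83

Apply Gauss's area formula: 2A = Σ (x_i·y_{i+1} − x_{i+1}·y_i), indices taken mod 5.
P→Q: (-5)(-7) − (6)(-9) = 89
Q→R: (6)(3) − (-8)(-7) = -38
R→S: (-8)(4) − (-10)(3) = -2
S→T: (-10)(0) − (-9)(4) = 36
T→P: (-9)(-9) − (-5)(0) = 81
Σ = 166
Signed area = Σ/2 = 83 (positive ⇒ counter-clockwise traversal).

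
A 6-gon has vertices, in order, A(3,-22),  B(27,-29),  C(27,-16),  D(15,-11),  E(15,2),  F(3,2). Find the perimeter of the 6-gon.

|AB| = √((24)² + (-7)²) = √625 = 25
|BC| = √((0)² + (13)²) = √169 = 13
|CD| = √((-12)² + (5)²) = √169 = 13
|DE| = √((0)² + (13)²) = √169 = 13
|EF| = √((-12)² + (0)²) = √144 = 12
|FA| = √((0)² + (-24)²) = √576 = 24
Perimeter = 25 + 13 + 13 + 13 + 12 + 24 = 100.

100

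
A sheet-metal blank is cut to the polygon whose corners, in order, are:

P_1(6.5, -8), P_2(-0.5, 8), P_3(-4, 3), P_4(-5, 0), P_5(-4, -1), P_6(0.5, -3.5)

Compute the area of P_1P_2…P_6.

65.875

Cross-terms: 48, 30.5, 15, 5, 14.5, 18.75  ⇒  Σ = 131.75
Area = |Σ|/2 = 65.875.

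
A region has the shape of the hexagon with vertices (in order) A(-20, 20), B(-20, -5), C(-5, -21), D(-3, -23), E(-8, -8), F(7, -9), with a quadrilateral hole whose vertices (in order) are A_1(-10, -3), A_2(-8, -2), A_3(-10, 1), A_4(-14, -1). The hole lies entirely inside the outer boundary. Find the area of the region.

425.5

Outer boundary:
Apply the surveyor's formula: 2A = Σ (x_i·y_{i+1} − x_{i+1}·y_i), indices taken mod 6.
Σ = (500) + (395) + (52) + (-160) + (128) + (-40) = 875
Area = |Σ|/2 = 437.5.
Hole:
Apply Gauss's area formula: 2A = Σ (x_i·y_{i+1} − x_{i+1}·y_i), indices taken mod 4.
Σ = (-4) + (-28) + (24) + (32) = 24
Area = |Σ|/2 = 12.
Net area = 437.5 − 12 = 425.5.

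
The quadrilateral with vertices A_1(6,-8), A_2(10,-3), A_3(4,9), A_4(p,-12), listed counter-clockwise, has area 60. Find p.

4

The doubled signed area Σ (x_i y_{i+1} − x_{i+1} y_i) is linear in p.
With p=0 it equals 188; the coefficient of p is -17 (from the two edges through A_4).
So -17·p + 188 = 2·60 = 120 ⇒ p = 4.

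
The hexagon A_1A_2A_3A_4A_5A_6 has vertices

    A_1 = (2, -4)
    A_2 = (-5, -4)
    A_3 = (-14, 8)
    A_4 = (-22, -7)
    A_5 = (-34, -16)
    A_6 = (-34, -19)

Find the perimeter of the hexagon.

|A_1A_2| = √((-7)² + (0)²) = √49 = 7
|A_2A_3| = √((-9)² + (12)²) = √225 = 15
|A_3A_4| = √((-8)² + (-15)²) = √289 = 17
|A_4A_5| = √((-12)² + (-9)²) = √225 = 15
|A_5A_6| = √((0)² + (-3)²) = √9 = 3
|A_6A_1| = √((36)² + (15)²) = √1521 = 39
Perimeter = 7 + 15 + 17 + 15 + 3 + 39 = 96.

96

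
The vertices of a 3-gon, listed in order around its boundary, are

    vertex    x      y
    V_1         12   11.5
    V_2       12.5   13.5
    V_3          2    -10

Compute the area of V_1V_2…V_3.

4.625

V_1→V_2: (12)(13.5) − (12.5)(11.5) = 18.25
V_2→V_3: (12.5)(-10) − (2)(13.5) = -152
V_3→V_1: (2)(11.5) − (12)(-10) = 143
Σ = 9.25
Area = |Σ|/2 = 4.625.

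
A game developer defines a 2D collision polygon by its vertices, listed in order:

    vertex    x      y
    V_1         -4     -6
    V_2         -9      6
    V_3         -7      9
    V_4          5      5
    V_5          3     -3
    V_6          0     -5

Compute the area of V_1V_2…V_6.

V_1→V_2: (-4)(6) − (-9)(-6) = -78
V_2→V_3: (-9)(9) − (-7)(6) = -39
V_3→V_4: (-7)(5) − (5)(9) = -80
V_4→V_5: (5)(-3) − (3)(5) = -30
V_5→V_6: (3)(-5) − (0)(-3) = -15
V_6→V_1: (0)(-6) − (-4)(-5) = -20
Σ = -262
Area = |Σ|/2 = 131.

131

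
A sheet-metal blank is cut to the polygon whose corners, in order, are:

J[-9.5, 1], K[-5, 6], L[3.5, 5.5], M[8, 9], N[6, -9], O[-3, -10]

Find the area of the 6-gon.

212

J→K: (-9.5)(6) − (-5)(1) = -52
K→L: (-5)(5.5) − (3.5)(6) = -48.5
L→M: (3.5)(9) − (8)(5.5) = -12.5
M→N: (8)(-9) − (6)(9) = -126
N→O: (6)(-10) − (-3)(-9) = -87
O→J: (-3)(1) − (-9.5)(-10) = -98
Σ = -424
Area = |Σ|/2 = 212.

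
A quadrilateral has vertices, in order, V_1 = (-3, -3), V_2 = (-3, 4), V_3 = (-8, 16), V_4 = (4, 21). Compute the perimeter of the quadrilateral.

|V_1V_2| = √((0)² + (7)²) = √49 = 7
|V_2V_3| = √((-5)² + (12)²) = √169 = 13
|V_3V_4| = √((12)² + (5)²) = √169 = 13
|V_4V_1| = √((-7)² + (-24)²) = √625 = 25
Perimeter = 7 + 13 + 13 + 25 = 58.

58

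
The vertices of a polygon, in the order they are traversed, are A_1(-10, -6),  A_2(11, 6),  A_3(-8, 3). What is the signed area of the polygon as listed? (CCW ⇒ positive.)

82.5

Apply the surveyor's formula: 2A = Σ (x_i·y_{i+1} − x_{i+1}·y_i), indices taken mod 3.
A_1→A_2: (-10)(6) − (11)(-6) = 6
A_2→A_3: (11)(3) − (-8)(6) = 81
A_3→A_1: (-8)(-6) − (-10)(3) = 78
Σ = 165
Signed area = Σ/2 = 82.5 (positive ⇒ counter-clockwise traversal).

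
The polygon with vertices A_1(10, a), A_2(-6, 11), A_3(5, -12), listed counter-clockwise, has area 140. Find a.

The doubled signed area Σ (x_i y_{i+1} − x_{i+1} y_i) is linear in a.
With a=0 it equals 247; the coefficient of a is 11 (from the two edges through A_1).
So 11·a + 247 = 2·140 = 280 ⇒ a = 3.

3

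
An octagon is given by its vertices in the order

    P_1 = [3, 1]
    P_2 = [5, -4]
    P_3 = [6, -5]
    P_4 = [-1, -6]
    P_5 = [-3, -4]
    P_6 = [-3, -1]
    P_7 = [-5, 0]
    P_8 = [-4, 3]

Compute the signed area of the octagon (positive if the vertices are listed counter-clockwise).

-57.5

Σ = (-17) + (-1) + (-41) + (-14) + (-9) + (-5) + (-15) + (-13) = -115
Signed area = Σ/2 = -57.5 (negative ⇒ clockwise traversal).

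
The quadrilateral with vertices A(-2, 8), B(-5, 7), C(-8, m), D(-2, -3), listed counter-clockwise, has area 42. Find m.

0

The doubled signed area Σ (x_i y_{i+1} − x_{i+1} y_i) is linear in m.
With m=0 it equals 84; the coefficient of m is -3 (from the two edges through C).
So -3·m + 84 = 2·42 = 84 ⇒ m = 0.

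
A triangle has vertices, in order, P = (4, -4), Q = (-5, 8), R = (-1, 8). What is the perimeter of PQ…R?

|PQ| = √((-9)² + (12)²) = √225 = 15
|QR| = √((4)² + (0)²) = √16 = 4
|RP| = √((5)² + (-12)²) = √169 = 13
Perimeter = 15 + 4 + 13 = 32.

32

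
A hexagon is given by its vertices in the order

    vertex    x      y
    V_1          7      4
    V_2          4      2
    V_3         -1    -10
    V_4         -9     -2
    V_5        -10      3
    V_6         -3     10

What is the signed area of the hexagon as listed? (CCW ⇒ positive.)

Σ = (-2) + (-38) + (-88) + (-47) + (-91) + (-82) = -348
Signed area = Σ/2 = -174 (negative ⇒ clockwise traversal).

-174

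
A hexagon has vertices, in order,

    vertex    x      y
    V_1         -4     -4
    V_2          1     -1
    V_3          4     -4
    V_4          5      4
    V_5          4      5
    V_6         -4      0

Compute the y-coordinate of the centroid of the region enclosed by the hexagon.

Apply the surveyor's formula. First the cross-terms c_i = x_i·y_{i+1} − x_{i+1}·y_i:
  8, 0, 36, 9, 20, 16  ⇒  2A = 89, A = 44.5.
Then Σ (y_i + y_{i+1})·c_i = 77, so ȳ = 77 / (6·44.5) = 77/267.

77/267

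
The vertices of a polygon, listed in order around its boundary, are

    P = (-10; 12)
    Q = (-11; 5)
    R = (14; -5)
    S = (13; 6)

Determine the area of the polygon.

Σ = (82) + (-15) + (149) + (216) = 432
Area = |Σ|/2 = 216.

216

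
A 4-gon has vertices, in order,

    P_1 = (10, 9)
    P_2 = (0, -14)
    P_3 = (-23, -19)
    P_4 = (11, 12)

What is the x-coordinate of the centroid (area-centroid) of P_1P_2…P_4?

-3.86

Apply the surveyor's formula. First the cross-terms c_i = x_i·y_{i+1} − x_{i+1}·y_i:
  -140, -322, -67, -21  ⇒  2A = -550, A = -275.
Then Σ (x_i + x_{i+1})·c_i = 6369, so x̄ = 6369 / (6·(-275)) = -3.86.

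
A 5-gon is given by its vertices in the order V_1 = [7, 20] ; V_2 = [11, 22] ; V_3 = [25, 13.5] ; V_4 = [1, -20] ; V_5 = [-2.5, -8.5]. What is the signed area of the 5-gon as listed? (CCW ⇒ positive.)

-515

Apply the shoelace formula: 2A = Σ (x_i·y_{i+1} − x_{i+1}·y_i), indices taken mod 5.
Cross-terms: -66, -401.5, -513.5, -58.5, 9.5  ⇒  Σ = -1030
Signed area = Σ/2 = -515 (negative ⇒ clockwise traversal).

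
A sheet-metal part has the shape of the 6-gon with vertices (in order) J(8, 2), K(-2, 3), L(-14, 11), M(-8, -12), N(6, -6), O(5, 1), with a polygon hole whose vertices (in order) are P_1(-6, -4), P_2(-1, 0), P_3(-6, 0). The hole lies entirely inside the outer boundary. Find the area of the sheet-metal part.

Outer boundary:
Apply the surveyor's formula: 2A = Σ (x_i·y_{i+1} − x_{i+1}·y_i), indices taken mod 6.
Cross-terms: 28, 20, 256, 120, 36, 2  ⇒  Σ = 462
Area = |Σ|/2 = 231.
Hole:
Σ = (-4) + (0) + (24) = 20
Area = |Σ|/2 = 10.
Net area = 231 − 10 = 221.

221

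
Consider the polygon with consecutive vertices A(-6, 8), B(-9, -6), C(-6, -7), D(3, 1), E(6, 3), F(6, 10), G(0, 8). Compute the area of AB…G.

A→B: (-6)(-6) − (-9)(8) = 108
B→C: (-9)(-7) − (-6)(-6) = 27
C→D: (-6)(1) − (3)(-7) = 15
D→E: (3)(3) − (6)(1) = 3
E→F: (6)(10) − (6)(3) = 42
F→G: (6)(8) − (0)(10) = 48
G→A: (0)(8) − (-6)(8) = 48
Σ = 291
Area = |Σ|/2 = 145.5.

145.5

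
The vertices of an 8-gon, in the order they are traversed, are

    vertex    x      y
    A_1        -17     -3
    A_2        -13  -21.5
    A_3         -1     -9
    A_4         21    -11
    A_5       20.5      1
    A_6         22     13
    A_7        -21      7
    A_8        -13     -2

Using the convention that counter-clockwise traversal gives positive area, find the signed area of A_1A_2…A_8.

839

Apply Gauss's area formula: 2A = Σ (x_i·y_{i+1} − x_{i+1}·y_i), indices taken mod 8.
Σ = (326.5) + (95.5) + (200) + (246.5) + (244.5) + (427) + (133) + (5) = 1678
Signed area = Σ/2 = 839 (positive ⇒ counter-clockwise traversal).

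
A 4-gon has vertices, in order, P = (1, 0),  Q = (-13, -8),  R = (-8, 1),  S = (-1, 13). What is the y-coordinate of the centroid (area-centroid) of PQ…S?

Apply the surveyor's formula. First the cross-terms c_i = x_i·y_{i+1} − x_{i+1}·y_i:
  -8, -77, -103, -13  ⇒  2A = -201, A = -100.5.
Then Σ (y_i + y_{i+1})·c_i = -1008, so ȳ = -1008 / (6·(-100.5)) = 112/67.

112/67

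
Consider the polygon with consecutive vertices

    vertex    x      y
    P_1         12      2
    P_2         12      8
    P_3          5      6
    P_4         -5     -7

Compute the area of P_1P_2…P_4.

Apply the surveyor's formula: 2A = Σ (x_i·y_{i+1} − x_{i+1}·y_i), indices taken mod 4.
Σ = (72) + (32) + (-5) + (74) = 173
Area = |Σ|/2 = 86.5.

86.5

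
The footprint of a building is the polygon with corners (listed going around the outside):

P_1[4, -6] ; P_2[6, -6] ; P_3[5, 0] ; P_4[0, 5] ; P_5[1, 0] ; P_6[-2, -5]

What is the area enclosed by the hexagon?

44.5

Apply Gauss's area formula: 2A = Σ (x_i·y_{i+1} − x_{i+1}·y_i), indices taken mod 6.
P_1→P_2: (4)(-6) − (6)(-6) = 12
P_2→P_3: (6)(0) − (5)(-6) = 30
P_3→P_4: (5)(5) − (0)(0) = 25
P_4→P_5: (0)(0) − (1)(5) = -5
P_5→P_6: (1)(-5) − (-2)(0) = -5
P_6→P_1: (-2)(-6) − (4)(-5) = 32
Σ = 89
Area = |Σ|/2 = 44.5.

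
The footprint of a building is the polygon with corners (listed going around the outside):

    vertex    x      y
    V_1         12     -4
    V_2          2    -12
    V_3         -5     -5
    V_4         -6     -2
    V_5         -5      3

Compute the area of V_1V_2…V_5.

135

Apply the shoelace formula: 2A = Σ (x_i·y_{i+1} − x_{i+1}·y_i), indices taken mod 5.
Σ = (-136) + (-70) + (-20) + (-28) + (-16) = -270
Area = |Σ|/2 = 135.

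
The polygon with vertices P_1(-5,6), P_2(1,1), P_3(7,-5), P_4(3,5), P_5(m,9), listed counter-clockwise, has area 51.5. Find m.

4

The doubled signed area Σ (x_i y_{i+1} − x_{i+1} y_i) is linear in m.
With m=0 it equals 99; the coefficient of m is 1 (from the two edges through P_5).
So 1·m + 99 = 2·51.5 = 103 ⇒ m = 4.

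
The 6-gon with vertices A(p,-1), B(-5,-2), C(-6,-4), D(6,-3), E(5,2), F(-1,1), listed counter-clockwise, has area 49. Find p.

Write out the shoelace sum; only the two edges meeting at A involve p:
2·Area = [((-1)·(-1) − p·1) + (p·(-2) − (-5)·(-1))] + 84
       = -3·p + 80 = 98
⇒ p = -6.

-6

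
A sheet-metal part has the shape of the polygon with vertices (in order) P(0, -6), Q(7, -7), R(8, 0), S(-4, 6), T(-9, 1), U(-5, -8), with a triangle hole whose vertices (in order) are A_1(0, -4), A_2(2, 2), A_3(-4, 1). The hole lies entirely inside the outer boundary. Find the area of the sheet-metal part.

Outer boundary:
Apply the surveyor's formula: 2A = Σ (x_i·y_{i+1} − x_{i+1}·y_i), indices taken mod 6.
Σ = (42) + (56) + (48) + (50) + (77) + (30) = 303
Area = |Σ|/2 = 151.5.
Hole:
Apply the surveyor's formula: 2A = Σ (x_i·y_{i+1} − x_{i+1}·y_i), indices taken mod 3.
Σ = (8) + (10) + (16) = 34
Area = |Σ|/2 = 17.
Net area = 151.5 − 17 = 134.5.

134.5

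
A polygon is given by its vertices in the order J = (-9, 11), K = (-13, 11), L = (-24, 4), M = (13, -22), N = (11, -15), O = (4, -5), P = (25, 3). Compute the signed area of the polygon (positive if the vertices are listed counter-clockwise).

611.5

Apply the shoelace (surveyor's) formula: 2A = Σ (x_i·y_{i+1} − x_{i+1}·y_i), indices taken mod 7.
Σ = (44) + (212) + (476) + (47) + (5) + (137) + (302) = 1223
Signed area = Σ/2 = 611.5 (positive ⇒ counter-clockwise traversal).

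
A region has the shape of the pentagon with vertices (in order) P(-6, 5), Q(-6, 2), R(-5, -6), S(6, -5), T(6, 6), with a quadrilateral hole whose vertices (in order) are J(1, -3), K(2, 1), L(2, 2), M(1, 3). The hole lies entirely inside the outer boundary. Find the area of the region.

Outer boundary:
Apply the shoelace (surveyor's) formula: 2A = Σ (x_i·y_{i+1} − x_{i+1}·y_i), indices taken mod 5.
P→Q: (-6)(2) − (-6)(5) = 18
Q→R: (-6)(-6) − (-5)(2) = 46
R→S: (-5)(-5) − (6)(-6) = 61
S→T: (6)(6) − (6)(-5) = 66
T→P: (6)(5) − (-6)(6) = 66
Σ = 257
Area = |Σ|/2 = 128.5.
Hole:
Apply Gauss's area formula: 2A = Σ (x_i·y_{i+1} − x_{i+1}·y_i), indices taken mod 4.
Σ = (7) + (2) + (4) + (-6) = 7
Area = |Σ|/2 = 3.5.
Net area = 128.5 − 3.5 = 125.

125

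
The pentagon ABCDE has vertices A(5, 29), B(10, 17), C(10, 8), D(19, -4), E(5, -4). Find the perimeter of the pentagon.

84

|AB| = √((5)² + (-12)²) = √169 = 13
|BC| = √((0)² + (-9)²) = √81 = 9
|CD| = √((9)² + (-12)²) = √225 = 15
|DE| = √((-14)² + (0)²) = √196 = 14
|EA| = √((0)² + (33)²) = √1089 = 33
Perimeter = 13 + 9 + 15 + 14 + 33 = 84.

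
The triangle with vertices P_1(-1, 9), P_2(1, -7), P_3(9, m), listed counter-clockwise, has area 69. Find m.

-2

Write out the shoelace sum; only the two edges meeting at P_3 involve m:
2·Area = [(1·m − 9·(-7)) + (9·9 − (-1)·m)] + -2
       = 2·m + 142 = 138
⇒ m = -2.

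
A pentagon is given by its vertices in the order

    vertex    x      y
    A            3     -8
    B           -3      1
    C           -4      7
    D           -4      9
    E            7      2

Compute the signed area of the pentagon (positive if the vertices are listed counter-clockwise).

Apply the surveyor's formula: 2A = Σ (x_i·y_{i+1} − x_{i+1}·y_i), indices taken mod 5.
Σ = (-21) + (-17) + (-8) + (-71) + (-62) = -179
Signed area = Σ/2 = -89.5 (negative ⇒ clockwise traversal).

-89.5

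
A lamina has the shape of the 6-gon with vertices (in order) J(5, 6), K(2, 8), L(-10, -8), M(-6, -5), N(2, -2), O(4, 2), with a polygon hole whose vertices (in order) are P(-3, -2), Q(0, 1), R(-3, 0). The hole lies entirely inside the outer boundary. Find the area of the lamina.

68

Outer boundary:
J→K: (5)(8) − (2)(6) = 28
K→L: (2)(-8) − (-10)(8) = 64
L→M: (-10)(-5) − (-6)(-8) = 2
M→N: (-6)(-2) − (2)(-5) = 22
N→O: (2)(2) − (4)(-2) = 12
O→J: (4)(6) − (5)(2) = 14
Σ = 142
Area = |Σ|/2 = 71.
Hole:
Σ = (-3) + (3) + (6) = 6
Area = |Σ|/2 = 3.
Net area = 71 − 3 = 68.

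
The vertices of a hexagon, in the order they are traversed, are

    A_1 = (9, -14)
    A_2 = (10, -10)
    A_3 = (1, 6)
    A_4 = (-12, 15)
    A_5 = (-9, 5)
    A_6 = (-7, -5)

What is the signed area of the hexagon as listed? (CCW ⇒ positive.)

Σ = (50) + (70) + (87) + (75) + (80) + (143) = 505
Signed area = Σ/2 = 252.5 (positive ⇒ counter-clockwise traversal).

252.5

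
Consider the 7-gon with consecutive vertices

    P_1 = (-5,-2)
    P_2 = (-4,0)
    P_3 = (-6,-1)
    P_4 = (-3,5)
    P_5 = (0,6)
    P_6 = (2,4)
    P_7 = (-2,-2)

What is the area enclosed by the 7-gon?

Σ = (-8) + (4) + (-33) + (-18) + (-12) + (4) + (-6) = -69
Area = |Σ|/2 = 34.5.

34.5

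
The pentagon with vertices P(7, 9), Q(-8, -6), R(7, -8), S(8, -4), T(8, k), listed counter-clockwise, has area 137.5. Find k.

The doubled signed area Σ (x_i y_{i+1} − x_{i+1} y_i) is linear in k.
With k=0 it equals 276; the coefficient of k is 1 (from the two edges through T).
So 1·k + 276 = 2·137.5 = 275 ⇒ k = -1.

-1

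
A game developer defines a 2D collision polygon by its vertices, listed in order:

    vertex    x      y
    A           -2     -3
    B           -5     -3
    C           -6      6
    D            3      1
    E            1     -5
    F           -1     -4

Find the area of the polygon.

Apply Gauss's area formula: 2A = Σ (x_i·y_{i+1} − x_{i+1}·y_i), indices taken mod 6.
Σ = (-9) + (-48) + (-24) + (-16) + (-9) + (-5) = -111
Area = |Σ|/2 = 55.5.

55.5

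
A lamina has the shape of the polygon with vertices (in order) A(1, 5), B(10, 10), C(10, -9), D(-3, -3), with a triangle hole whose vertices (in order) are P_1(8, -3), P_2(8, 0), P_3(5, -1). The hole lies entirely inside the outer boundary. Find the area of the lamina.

145

Outer boundary:
Σ = (-40) + (-190) + (-57) + (-12) = -299
Area = |Σ|/2 = 149.5.
Hole:
Apply the surveyor's formula: 2A = Σ (x_i·y_{i+1} − x_{i+1}·y_i), indices taken mod 3.
Σ = (24) + (-8) + (-7) = 9
Area = |Σ|/2 = 4.5.
Net area = 149.5 − 4.5 = 145.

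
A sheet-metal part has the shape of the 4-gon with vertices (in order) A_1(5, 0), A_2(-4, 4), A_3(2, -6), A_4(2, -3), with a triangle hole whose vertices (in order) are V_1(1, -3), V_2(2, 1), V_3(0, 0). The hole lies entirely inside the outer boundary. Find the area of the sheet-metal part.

25

Outer boundary:
A_1→A_2: (5)(4) − (-4)(0) = 20
A_2→A_3: (-4)(-6) − (2)(4) = 16
A_3→A_4: (2)(-3) − (2)(-6) = 6
A_4→A_1: (2)(0) − (5)(-3) = 15
Σ = 57
Area = |Σ|/2 = 28.5.
Hole:
Apply the shoelace (surveyor's) formula: 2A = Σ (x_i·y_{i+1} − x_{i+1}·y_i), indices taken mod 3.
Σ = (7) + (0) + (0) = 7
Area = |Σ|/2 = 3.5.
Net area = 28.5 − 3.5 = 25.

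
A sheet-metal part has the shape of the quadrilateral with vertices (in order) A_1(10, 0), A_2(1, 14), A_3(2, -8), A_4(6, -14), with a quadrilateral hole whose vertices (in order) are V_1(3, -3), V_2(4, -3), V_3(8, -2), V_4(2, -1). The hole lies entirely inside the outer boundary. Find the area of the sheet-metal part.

126

Outer boundary:
Apply the shoelace (surveyor's) formula: 2A = Σ (x_i·y_{i+1} − x_{i+1}·y_i), indices taken mod 4.
Σ = (140) + (-36) + (20) + (140) = 264
Area = |Σ|/2 = 132.
Hole:
V_1→V_2: (3)(-3) − (4)(-3) = 3
V_2→V_3: (4)(-2) − (8)(-3) = 16
V_3→V_4: (8)(-1) − (2)(-2) = -4
V_4→V_1: (2)(-3) − (3)(-1) = -3
Σ = 12
Area = |Σ|/2 = 6.
Net area = 132 − 6 = 126.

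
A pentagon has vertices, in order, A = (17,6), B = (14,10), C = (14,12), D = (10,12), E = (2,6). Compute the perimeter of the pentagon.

|AB| = √((-3)² + (4)²) = √25 = 5
|BC| = √((0)² + (2)²) = √4 = 2
|CD| = √((-4)² + (0)²) = √16 = 4
|DE| = √((-8)² + (-6)²) = √100 = 10
|EA| = √((15)² + (0)²) = √225 = 15
Perimeter = 5 + 2 + 4 + 10 + 15 = 36.

36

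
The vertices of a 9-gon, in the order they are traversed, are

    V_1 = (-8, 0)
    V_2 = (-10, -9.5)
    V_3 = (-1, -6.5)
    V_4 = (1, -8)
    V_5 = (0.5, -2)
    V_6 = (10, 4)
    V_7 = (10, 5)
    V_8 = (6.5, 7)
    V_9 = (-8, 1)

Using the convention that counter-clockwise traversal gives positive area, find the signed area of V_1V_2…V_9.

144

Apply the shoelace formula: 2A = Σ (x_i·y_{i+1} − x_{i+1}·y_i), indices taken mod 9.
V_1→V_2: (-8)(-9.5) − (-10)(0) = 76
V_2→V_3: (-10)(-6.5) − (-1)(-9.5) = 55.5
V_3→V_4: (-1)(-8) − (1)(-6.5) = 14.5
V_4→V_5: (1)(-2) − (0.5)(-8) = 2
V_5→V_6: (0.5)(4) − (10)(-2) = 22
V_6→V_7: (10)(5) − (10)(4) = 10
V_7→V_8: (10)(7) − (6.5)(5) = 37.5
V_8→V_9: (6.5)(1) − (-8)(7) = 62.5
V_9→V_1: (-8)(0) − (-8)(1) = 8
Σ = 288
Signed area = Σ/2 = 144 (positive ⇒ counter-clockwise traversal).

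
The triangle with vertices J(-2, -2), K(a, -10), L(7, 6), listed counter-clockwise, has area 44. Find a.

Write out the shoelace sum; only the two edges meeting at K involve a:
2·Area = [((-2)·(-10) − a·(-2)) + (a·6 − 7·(-10))] + -2
       = 8·a + 88 = 88
⇒ a = 0.

0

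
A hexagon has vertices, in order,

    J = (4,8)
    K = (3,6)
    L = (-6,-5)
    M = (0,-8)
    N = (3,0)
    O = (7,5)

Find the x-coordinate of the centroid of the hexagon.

Apply Gauss's area formula. First the cross-terms c_i = x_i·y_{i+1} − x_{i+1}·y_i:
  0, 21, 48, 24, 15, 36  ⇒  2A = 144, A = 72.
Then Σ (x_i + x_{i+1})·c_i = 267, so x̄ = 267 / (6·72) = 89/144.

89/144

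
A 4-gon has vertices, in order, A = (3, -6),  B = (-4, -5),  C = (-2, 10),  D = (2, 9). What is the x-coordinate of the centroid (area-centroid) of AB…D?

-24/83

Apply the shoelace (surveyor's) formula. First the cross-terms c_i = x_i·y_{i+1} − x_{i+1}·y_i:
  -39, -50, -38, -39  ⇒  2A = -166, A = -83.
Then Σ (x_i + x_{i+1})·c_i = 144, so x̄ = 144 / (6·(-83)) = -24/83.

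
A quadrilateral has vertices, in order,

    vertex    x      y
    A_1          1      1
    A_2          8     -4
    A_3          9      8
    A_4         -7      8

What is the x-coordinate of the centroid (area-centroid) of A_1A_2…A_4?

Apply the shoelace (surveyor's) formula. First the cross-terms c_i = x_i·y_{i+1} − x_{i+1}·y_i:
  -12, 100, 128, -15  ⇒  2A = 201, A = 100.5.
Then Σ (x_i + x_{i+1})·c_i = 1938, so x̄ = 1938 / (6·100.5) = 646/201.

646/201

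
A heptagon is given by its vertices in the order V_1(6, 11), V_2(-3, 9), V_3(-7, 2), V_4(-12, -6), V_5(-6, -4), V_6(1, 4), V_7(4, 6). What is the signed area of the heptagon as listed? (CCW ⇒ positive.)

100

Apply the surveyor's formula: 2A = Σ (x_i·y_{i+1} − x_{i+1}·y_i), indices taken mod 7.
Cross-terms: 87, 57, 66, 12, -20, -10, 8  ⇒  Σ = 200
Signed area = Σ/2 = 100 (positive ⇒ counter-clockwise traversal).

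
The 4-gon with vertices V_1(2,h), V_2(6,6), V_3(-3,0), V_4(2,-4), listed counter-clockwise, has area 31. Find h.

-3

The doubled signed area Σ (x_i y_{i+1} − x_{i+1} y_i) is linear in h.
With h=0 it equals 50; the coefficient of h is -4 (from the two edges through V_1).
So -4·h + 50 = 2·31 = 62 ⇒ h = -3.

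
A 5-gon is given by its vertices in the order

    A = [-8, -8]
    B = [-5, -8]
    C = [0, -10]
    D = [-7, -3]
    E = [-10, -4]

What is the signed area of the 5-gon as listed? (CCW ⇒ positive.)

Σ = (24) + (50) + (-70) + (-2) + (48) = 50
Signed area = Σ/2 = 25 (positive ⇒ counter-clockwise traversal).

25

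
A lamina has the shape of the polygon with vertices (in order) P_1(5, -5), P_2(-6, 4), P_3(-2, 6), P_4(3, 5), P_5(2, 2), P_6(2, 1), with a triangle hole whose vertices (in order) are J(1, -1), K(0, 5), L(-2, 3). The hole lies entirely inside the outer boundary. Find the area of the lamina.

Outer boundary:
Apply the surveyor's formula: 2A = Σ (x_i·y_{i+1} − x_{i+1}·y_i), indices taken mod 6.
Cross-terms: -10, -28, -28, -4, -2, -15  ⇒  Σ = -87
Area = |Σ|/2 = 43.5.
Hole:
J→K: (1)(5) − (0)(-1) = 5
K→L: (0)(3) − (-2)(5) = 10
L→J: (-2)(-1) − (1)(3) = -1
Σ = 14
Area = |Σ|/2 = 7.
Net area = 43.5 − 7 = 36.5.

36.5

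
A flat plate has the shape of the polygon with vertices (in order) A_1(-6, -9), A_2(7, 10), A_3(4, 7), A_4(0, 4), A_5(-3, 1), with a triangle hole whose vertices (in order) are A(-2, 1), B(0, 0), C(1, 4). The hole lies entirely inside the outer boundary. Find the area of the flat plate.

32

Outer boundary:
Apply Gauss's area formula: 2A = Σ (x_i·y_{i+1} − x_{i+1}·y_i), indices taken mod 5.
Σ = (3) + (9) + (16) + (12) + (33) = 73
Area = |Σ|/2 = 36.5.
Hole:
Σ = (0) + (0) + (9) = 9
Area = |Σ|/2 = 4.5.
Net area = 36.5 − 4.5 = 32.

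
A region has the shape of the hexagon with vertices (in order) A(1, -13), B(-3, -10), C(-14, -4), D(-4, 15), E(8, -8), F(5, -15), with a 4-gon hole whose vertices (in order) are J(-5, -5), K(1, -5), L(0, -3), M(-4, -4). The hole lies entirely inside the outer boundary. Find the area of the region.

Outer boundary:
Apply the surveyor's formula: 2A = Σ (x_i·y_{i+1} − x_{i+1}·y_i), indices taken mod 6.
Cross-terms: -49, -128, -226, -88, -80, -50  ⇒  Σ = -621
Area = |Σ|/2 = 310.5.
Hole:
Apply the shoelace (surveyor's) formula: 2A = Σ (x_i·y_{i+1} − x_{i+1}·y_i), indices taken mod 4.
J→K: (-5)(-5) − (1)(-5) = 30
K→L: (1)(-3) − (0)(-5) = -3
L→M: (0)(-4) − (-4)(-3) = -12
M→J: (-4)(-5) − (-5)(-4) = 0
Σ = 15
Area = |Σ|/2 = 7.5.
Net area = 310.5 − 7.5 = 303.

303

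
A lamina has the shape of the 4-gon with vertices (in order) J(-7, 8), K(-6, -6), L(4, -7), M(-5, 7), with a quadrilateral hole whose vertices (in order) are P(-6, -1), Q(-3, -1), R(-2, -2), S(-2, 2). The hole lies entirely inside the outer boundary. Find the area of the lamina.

Outer boundary:
Apply Gauss's area formula: 2A = Σ (x_i·y_{i+1} − x_{i+1}·y_i), indices taken mod 4.
J→K: (-7)(-6) − (-6)(8) = 90
K→L: (-6)(-7) − (4)(-6) = 66
L→M: (4)(7) − (-5)(-7) = -7
M→J: (-5)(8) − (-7)(7) = 9
Σ = 158
Area = |Σ|/2 = 79.
Hole:
Apply Gauss's area formula: 2A = Σ (x_i·y_{i+1} − x_{i+1}·y_i), indices taken mod 4.
Cross-terms: 3, 4, -8, 14  ⇒  Σ = 13
Area = |Σ|/2 = 6.5.
Net area = 79 − 6.5 = 72.5.

72.5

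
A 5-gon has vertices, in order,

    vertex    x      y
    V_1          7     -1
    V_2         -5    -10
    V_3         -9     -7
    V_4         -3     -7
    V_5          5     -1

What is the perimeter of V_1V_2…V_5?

38

|V_1V_2| = √((-12)² + (-9)²) = √225 = 15
|V_2V_3| = √((-4)² + (3)²) = √25 = 5
|V_3V_4| = √((6)² + (0)²) = √36 = 6
|V_4V_5| = √((8)² + (6)²) = √100 = 10
|V_5V_1| = √((2)² + (0)²) = √4 = 2
Perimeter = 15 + 5 + 6 + 10 + 2 = 38.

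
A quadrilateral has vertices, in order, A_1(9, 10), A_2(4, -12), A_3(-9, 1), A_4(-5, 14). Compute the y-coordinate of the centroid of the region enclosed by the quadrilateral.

511/183

Apply the shoelace (surveyor's) formula. First the cross-terms c_i = x_i·y_{i+1} − x_{i+1}·y_i:
  -148, -104, -121, -176  ⇒  2A = -549, A = -274.5.
Then Σ (y_i + y_{i+1})·c_i = -4599, so ȳ = -4599 / (6·(-274.5)) = 511/183.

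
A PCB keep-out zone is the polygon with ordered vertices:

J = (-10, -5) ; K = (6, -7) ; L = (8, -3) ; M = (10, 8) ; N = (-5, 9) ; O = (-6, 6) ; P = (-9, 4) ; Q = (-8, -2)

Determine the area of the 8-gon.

243

Σ = (100) + (38) + (94) + (130) + (24) + (30) + (50) + (20) = 486
Area = |Σ|/2 = 243.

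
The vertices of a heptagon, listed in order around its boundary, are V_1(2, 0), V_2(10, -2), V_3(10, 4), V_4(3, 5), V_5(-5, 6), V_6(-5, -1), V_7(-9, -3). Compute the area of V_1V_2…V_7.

Σ = (-4) + (60) + (38) + (43) + (35) + (6) + (6) = 184
Area = |Σ|/2 = 92.

92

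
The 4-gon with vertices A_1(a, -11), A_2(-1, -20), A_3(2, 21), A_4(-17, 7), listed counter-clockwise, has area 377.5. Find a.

Write out the shoelace sum; only the two edges meeting at A_1 involve a:
2·Area = [((-17)·(-11) − a·7) + (a·(-20) − (-1)·(-11))] + 390
       = -27·a + 566 = 755
⇒ a = -7.

-7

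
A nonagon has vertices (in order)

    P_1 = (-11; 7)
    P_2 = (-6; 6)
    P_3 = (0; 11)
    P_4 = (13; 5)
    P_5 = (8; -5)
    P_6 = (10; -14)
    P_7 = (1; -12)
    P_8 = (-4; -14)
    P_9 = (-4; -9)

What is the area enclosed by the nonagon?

357.5

Apply the shoelace formula: 2A = Σ (x_i·y_{i+1} − x_{i+1}·y_i), indices taken mod 9.
Cross-terms: -24, -66, -143, -105, -62, -106, -62, -20, -127  ⇒  Σ = -715
Area = |Σ|/2 = 357.5.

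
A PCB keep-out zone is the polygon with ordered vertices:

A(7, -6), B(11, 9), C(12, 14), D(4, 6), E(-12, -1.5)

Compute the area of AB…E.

169.75

Apply the shoelace (surveyor's) formula: 2A = Σ (x_i·y_{i+1} − x_{i+1}·y_i), indices taken mod 5.
A→B: (7)(9) − (11)(-6) = 129
B→C: (11)(14) − (12)(9) = 46
C→D: (12)(6) − (4)(14) = 16
D→E: (4)(-1.5) − (-12)(6) = 66
E→A: (-12)(-6) − (7)(-1.5) = 82.5
Σ = 339.5
Area = |Σ|/2 = 169.75.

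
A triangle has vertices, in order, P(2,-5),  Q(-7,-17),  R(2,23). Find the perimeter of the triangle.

|PQ| = √((-9)² + (-12)²) = √225 = 15
|QR| = √((9)² + (40)²) = √1681 = 41
|RP| = √((0)² + (-28)²) = √784 = 28
Perimeter = 15 + 41 + 28 = 84.

84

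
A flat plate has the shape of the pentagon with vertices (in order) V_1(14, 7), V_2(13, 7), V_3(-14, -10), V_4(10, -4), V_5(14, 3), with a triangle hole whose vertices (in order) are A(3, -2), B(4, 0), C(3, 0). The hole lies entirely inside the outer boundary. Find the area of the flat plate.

135.5

Outer boundary:
Apply the shoelace formula: 2A = Σ (x_i·y_{i+1} − x_{i+1}·y_i), indices taken mod 5.
Σ = (7) + (-32) + (156) + (86) + (56) = 273
Area = |Σ|/2 = 136.5.
Hole:
Apply the shoelace formula: 2A = Σ (x_i·y_{i+1} − x_{i+1}·y_i), indices taken mod 3.
Cross-terms: 8, 0, -6  ⇒  Σ = 2
Area = |Σ|/2 = 1.
Net area = 136.5 − 1 = 135.5.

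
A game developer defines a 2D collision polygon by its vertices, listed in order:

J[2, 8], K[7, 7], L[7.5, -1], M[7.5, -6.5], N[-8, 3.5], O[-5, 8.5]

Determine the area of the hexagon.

138

Apply the shoelace formula: 2A = Σ (x_i·y_{i+1} − x_{i+1}·y_i), indices taken mod 6.
Σ = (-42) + (-59.5) + (-41.25) + (-25.75) + (-50.5) + (-57) = -276
Area = |Σ|/2 = 138.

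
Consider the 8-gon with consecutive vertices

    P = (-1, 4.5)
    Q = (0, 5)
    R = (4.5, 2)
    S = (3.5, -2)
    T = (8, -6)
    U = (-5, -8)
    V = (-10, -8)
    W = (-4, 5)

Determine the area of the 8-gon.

Apply Gauss's area formula: 2A = Σ (x_i·y_{i+1} − x_{i+1}·y_i), indices taken mod 8.
Σ = (-5) + (-22.5) + (-16) + (-5) + (-94) + (-40) + (-82) + (-13) = -277.5
Area = |Σ|/2 = 138.75.

138.75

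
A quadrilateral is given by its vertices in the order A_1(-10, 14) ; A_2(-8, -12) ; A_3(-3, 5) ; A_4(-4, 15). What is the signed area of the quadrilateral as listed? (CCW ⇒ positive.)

112.5

Apply the shoelace (surveyor's) formula: 2A = Σ (x_i·y_{i+1} − x_{i+1}·y_i), indices taken mod 4.
A_1→A_2: (-10)(-12) − (-8)(14) = 232
A_2→A_3: (-8)(5) − (-3)(-12) = -76
A_3→A_4: (-3)(15) − (-4)(5) = -25
A_4→A_1: (-4)(14) − (-10)(15) = 94
Σ = 225
Signed area = Σ/2 = 112.5 (positive ⇒ counter-clockwise traversal).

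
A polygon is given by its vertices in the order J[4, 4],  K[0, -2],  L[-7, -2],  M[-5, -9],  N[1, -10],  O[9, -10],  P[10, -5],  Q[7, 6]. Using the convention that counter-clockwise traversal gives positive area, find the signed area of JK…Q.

Apply the shoelace (surveyor's) formula: 2A = Σ (x_i·y_{i+1} − x_{i+1}·y_i), indices taken mod 8.
Σ = (-8) + (-14) + (53) + (59) + (80) + (55) + (95) + (4) = 324
Signed area = Σ/2 = 162 (positive ⇒ counter-clockwise traversal).

162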